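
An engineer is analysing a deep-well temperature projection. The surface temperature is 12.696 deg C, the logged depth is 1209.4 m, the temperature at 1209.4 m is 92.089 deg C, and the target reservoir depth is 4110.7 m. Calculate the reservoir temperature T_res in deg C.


Step 1: grad = (T_d1 - T_surf)/d1 * 1000 = (92.089 - 12.696)/1209.4 * 1000 = 65.64660 deg C/km
Step 2: T_res = T_surf + grad*d2/1000 = 12.696 + 65.64660*4110.7/1000 = 282.55 deg C
T_res = 282.55 deg C


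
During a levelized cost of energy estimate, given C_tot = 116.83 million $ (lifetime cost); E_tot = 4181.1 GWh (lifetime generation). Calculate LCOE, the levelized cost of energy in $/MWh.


LCOE = C_tot / E_tot * 100
LCOE = 116.83 / 4181.1 * 100
LCOE = 2.794241 cents/kWh
Convert: 2.794241 cents/kWh * 10.0 = 27.942 $/MWh
LCOE = 27.942 $/MWh


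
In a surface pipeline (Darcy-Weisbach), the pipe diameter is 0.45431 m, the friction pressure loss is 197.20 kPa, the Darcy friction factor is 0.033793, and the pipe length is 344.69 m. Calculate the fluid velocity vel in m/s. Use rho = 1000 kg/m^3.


vel = sqrt(dP*1000*2*D / (f*L*rho))
vel = sqrt(197.20*1000*2*0.45431 / (0.033793*344.69*1000))
vel = 3.9221 m/s


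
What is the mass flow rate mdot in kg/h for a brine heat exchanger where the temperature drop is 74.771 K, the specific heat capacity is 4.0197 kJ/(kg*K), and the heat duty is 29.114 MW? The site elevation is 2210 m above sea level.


mdot = Q * 1000 / (cp * dT)
mdot = 29.114 * 1000 / (4.0197 * 74.771)
mdot = 96.86682 kg/s
Convert: 96.86682 kg/s * 3600.0 = 3.4872e+05 kg/h
mdot = 3.4872e+05 kg/h


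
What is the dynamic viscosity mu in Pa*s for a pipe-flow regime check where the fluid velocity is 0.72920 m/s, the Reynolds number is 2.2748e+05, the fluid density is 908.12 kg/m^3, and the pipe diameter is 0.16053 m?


mu = rho * vel * D / Re
mu = 908.12 * 0.72920 * 0.16053 / 2.2748e+05
mu = 0.00046731 Pa*s


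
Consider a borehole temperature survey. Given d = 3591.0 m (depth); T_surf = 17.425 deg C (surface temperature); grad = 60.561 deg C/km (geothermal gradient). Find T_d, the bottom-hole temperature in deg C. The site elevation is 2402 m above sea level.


T_d = T_surf + grad * d / 1000
T_d = 17.425 + 60.561 * 3591.0 / 1000
T_d = 234.90 deg C


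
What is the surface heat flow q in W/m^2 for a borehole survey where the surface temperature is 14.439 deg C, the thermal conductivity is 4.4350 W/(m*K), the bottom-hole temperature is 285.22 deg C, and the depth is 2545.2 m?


Step 1: grad = (T_d - T_surf)/d * 1000 = (285.22 - 14.439)/2545.2 * 1000 = 106.3889 deg C/km
Step 2: q = k * grad / 1000 = 4.435 * 106.3889 / 1000 = 0.47183 W/m^2
q = 0.47183 W/m^2


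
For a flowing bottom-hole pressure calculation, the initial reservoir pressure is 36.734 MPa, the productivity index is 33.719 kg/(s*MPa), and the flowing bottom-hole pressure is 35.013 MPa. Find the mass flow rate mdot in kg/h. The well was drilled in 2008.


mdot = (P_i - P_wf) * PI
mdot = (36.734 - 35.013) * 33.719
mdot = 58.03040 kg/s
Convert: 58.03040 kg/s * 3600.0 = 2.0891e+05 kg/h
mdot = 2.0891e+05 kg/h


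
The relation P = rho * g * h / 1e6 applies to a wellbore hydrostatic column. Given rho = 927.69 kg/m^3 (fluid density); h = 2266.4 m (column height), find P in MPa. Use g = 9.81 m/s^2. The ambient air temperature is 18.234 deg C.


P = rho * g * h / 1e6
P = 927.69 * 9.81 * 2266.4 / 1e6
P = 20.626 MPa


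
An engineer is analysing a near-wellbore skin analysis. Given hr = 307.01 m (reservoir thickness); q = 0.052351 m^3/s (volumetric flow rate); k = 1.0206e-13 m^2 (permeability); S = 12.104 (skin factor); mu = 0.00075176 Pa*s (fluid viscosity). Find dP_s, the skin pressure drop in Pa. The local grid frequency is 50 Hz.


dP_s = S * q * mu / (2*pi*k*hr) / 1000
dP_s = 12.104 * 0.052351 * 0.00075176 / (2*pi*1.0206e-13*307.01) / 1000
dP_s = 2419.609 kPa
Convert: 2419.609 kPa * 1000.0 = 2.4196e+06 Pa
dP_s = 2.4196e+06 Pa


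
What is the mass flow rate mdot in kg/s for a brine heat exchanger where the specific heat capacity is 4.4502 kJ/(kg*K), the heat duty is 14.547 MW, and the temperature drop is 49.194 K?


mdot = Q * 1000 / (cp * dT)
mdot = 14.547 * 1000 / (4.4502 * 49.194)
mdot = 66.448 kg/s


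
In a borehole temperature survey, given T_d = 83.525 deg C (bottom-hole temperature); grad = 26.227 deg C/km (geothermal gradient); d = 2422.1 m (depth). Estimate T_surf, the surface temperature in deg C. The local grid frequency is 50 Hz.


T_surf = T_d - grad * d / 1000
T_surf = 83.525 - 26.227 * 2422.1 / 1000
T_surf = 20.001 deg C


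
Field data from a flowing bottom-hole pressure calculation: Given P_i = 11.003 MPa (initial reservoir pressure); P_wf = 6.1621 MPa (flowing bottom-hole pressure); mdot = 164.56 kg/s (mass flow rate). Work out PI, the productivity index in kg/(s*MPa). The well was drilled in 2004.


PI = mdot / (P_i - P_wf)
PI = 164.56 / (11.003 - 6.1621)
PI = 33.994 kg/(s*MPa)


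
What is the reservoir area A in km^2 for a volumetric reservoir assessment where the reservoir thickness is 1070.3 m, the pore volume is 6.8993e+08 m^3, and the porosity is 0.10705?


A = Vp / (1e6 * hr * phi)
A = 6.8993e+08 / (1e6 * 1070.3 * 0.10705)
A = 6.0216 km^2


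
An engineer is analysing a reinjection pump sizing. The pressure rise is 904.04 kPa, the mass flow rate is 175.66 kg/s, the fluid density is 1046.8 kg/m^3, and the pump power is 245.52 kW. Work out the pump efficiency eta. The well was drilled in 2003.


eta = mdot * dP / (rho * P_pump)
eta = 175.66 * 904.04 / (1046.8 * 245.52)
eta = 0.61789


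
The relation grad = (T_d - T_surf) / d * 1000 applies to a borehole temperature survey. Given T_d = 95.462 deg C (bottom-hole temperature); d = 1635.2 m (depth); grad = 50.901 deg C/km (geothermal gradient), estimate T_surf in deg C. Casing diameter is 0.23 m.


T_surf = T_d - grad * d / 1000
T_surf = 95.462 - 50.901 * 1635.2 / 1000
T_surf = 12.229 deg C


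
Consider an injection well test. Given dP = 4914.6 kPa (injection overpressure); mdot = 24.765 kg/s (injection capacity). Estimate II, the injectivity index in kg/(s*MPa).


II = mdot * 1000 / dP
II = 24.765 * 1000 / 4914.6
II = 5.0391 kg/(s*MPa)


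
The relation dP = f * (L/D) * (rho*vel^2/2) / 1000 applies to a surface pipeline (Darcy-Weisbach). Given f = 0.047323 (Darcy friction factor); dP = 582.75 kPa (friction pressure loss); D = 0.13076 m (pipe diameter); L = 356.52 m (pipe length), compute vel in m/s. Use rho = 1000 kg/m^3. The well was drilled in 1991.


vel = sqrt(dP*1000*2*D / (f*L*rho))
vel = sqrt(582.75*1000*2*0.13076 / (0.047323*356.52*1000))
vel = 3.0055 m/s


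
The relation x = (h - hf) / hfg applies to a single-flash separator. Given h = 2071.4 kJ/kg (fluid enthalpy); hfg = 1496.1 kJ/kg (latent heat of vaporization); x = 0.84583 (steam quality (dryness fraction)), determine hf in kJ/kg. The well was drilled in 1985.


hf = h - x * hfg
hf = 2071.4 - 0.84583 * 1496.1
hf = 805.95 kJ/kg


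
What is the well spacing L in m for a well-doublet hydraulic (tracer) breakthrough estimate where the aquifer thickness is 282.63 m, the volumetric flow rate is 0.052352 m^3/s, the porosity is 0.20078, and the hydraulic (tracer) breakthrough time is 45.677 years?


L = sqrt(t_bt*365.25*86400*3*Qv / (pi*hr*phi))
L = sqrt(45.677*365.25*86400*3*0.052352 / (pi*282.63*0.20078))
L = 1126.9 m


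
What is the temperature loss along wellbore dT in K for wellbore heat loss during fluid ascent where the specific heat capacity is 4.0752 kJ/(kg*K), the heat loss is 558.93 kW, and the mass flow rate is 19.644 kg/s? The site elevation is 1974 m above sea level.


dT = Q_loss / (mdot * cp)
dT = 558.93 / (19.644 * 4.0752)
dT = 6.9820 K


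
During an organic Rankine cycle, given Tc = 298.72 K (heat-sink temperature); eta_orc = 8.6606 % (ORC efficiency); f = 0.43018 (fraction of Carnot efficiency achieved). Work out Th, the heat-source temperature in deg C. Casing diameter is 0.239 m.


Th = Tc / (1 - (eta_orc/100)/f)
Th = 298.72 / (1 - (8.6606/100)/0.43018)
Th = 374.0195 K
Convert to deg C: 374.0195 - 273.15 = 100.87 deg C
Th = 100.87 deg C


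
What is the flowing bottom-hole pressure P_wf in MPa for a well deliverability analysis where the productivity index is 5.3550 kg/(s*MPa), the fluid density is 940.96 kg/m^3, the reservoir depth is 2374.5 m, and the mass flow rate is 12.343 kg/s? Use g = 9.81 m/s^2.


Step 1: P_i = rho*g*h/1e6 = 940.96*9.81*2374.5/1e6 = 21.91858 MPa
Step 2: P_wf = P_i - mdot/PI = 21.91858 - 12.343/5.355 = 19.614 MPa
P_wf = 19.614 MPa


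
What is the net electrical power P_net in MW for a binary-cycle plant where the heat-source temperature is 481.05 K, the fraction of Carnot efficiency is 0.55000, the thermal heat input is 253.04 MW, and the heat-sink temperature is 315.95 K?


Step 1: eta = (1 - Tc/Th)*f = (1 - 315.95/481.05)*0.55 = 0.1887642
Step 2: P_net = eta * Q_in = 0.1887642 * 253.04 = 47.765 MW
P_net = 47.765 MW


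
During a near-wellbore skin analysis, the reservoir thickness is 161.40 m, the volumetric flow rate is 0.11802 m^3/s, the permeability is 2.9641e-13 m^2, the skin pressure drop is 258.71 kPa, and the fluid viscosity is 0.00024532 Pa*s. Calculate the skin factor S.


S = dP_s * 1000 * 2*pi*k*hr / (q*mu)
S = 258.71 * 1000 * 2*pi*2.9641e-13*161.40 / (0.11802*0.00024532)
S = 2.6860


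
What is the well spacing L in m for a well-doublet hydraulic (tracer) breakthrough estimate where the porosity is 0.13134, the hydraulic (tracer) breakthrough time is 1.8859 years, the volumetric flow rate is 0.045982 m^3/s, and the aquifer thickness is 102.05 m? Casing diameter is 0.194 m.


L = sqrt(t_bt*365.25*86400*3*Qv / (pi*hr*phi))
L = sqrt(1.8859*365.25*86400*3*0.045982 / (pi*102.05*0.13134))
L = 441.56 m


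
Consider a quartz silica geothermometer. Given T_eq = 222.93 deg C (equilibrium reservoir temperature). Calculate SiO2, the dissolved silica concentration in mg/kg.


SiO2 = 10^(5.19 - 1309/(T_eq + 273.15))
SiO2 = 10^(5.19 - 1309/(222.93 + 273.15))
SiO2 = 355.89 mg/kg


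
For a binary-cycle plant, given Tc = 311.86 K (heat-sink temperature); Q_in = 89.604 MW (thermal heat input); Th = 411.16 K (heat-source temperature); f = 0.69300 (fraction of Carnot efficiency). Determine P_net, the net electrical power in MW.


Step 1: eta = (1 - Tc/Th)*f = (1 - 311.86/411.16)*0.693 = 0.1673677
Step 2: P_net = eta * Q_in = 0.1673677 * 89.604 = 14.997 MW
P_net = 14.997 MW


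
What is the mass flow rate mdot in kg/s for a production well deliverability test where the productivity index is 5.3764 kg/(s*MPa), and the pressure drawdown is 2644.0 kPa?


mdot = PI * dP / 1000
mdot = 5.3764 * 2644.0 / 1000
mdot = 14.215 kg/s


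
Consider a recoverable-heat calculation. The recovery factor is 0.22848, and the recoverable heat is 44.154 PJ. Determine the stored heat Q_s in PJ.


Q_s = Q_rec / RF
Q_s = 44.154 / 0.22848
Q_s = 193.25 PJ


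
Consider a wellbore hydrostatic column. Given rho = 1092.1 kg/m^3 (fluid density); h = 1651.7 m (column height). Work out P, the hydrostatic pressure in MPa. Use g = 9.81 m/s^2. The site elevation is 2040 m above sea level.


P = rho * g * h / 1e6
P = 1092.1 * 9.81 * 1651.7 / 1e6
P = 17.695 MPa


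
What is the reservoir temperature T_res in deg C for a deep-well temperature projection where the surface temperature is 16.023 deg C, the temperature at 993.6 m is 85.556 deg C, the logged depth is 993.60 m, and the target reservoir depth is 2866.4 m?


Step 1: grad = (T_d1 - T_surf)/d1 * 1000 = (85.556 - 16.023)/993.6 * 1000 = 69.98088 deg C/km
Step 2: T_res = T_surf + grad*d2/1000 = 16.023 + 69.98088*2866.4/1000 = 216.62 deg C
T_res = 216.62 deg C


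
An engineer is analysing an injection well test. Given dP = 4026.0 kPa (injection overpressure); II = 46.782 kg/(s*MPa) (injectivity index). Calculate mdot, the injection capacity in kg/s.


mdot = II * dP / 1000
mdot = 46.782 * 4026.0 / 1000
mdot = 188.34 kg/s


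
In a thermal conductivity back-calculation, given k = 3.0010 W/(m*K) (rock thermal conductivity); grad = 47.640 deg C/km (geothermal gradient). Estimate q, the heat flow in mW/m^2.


q = k * grad / 1000
q = 3.0010 * 47.640 / 1000
q = 0.1429676 W/m^2
Convert: 0.1429676 W/m^2 * 1000.0 = 142.97 mW/m^2
q = 142.97 mW/m^2


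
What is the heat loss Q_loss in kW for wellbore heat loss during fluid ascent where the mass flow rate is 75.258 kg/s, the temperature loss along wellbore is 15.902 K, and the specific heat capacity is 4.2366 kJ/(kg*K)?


Q_loss = mdot * cp * dT
Q_loss = 75.258 * 4.2366 * 15.902
Q_loss = 5070.2 kW


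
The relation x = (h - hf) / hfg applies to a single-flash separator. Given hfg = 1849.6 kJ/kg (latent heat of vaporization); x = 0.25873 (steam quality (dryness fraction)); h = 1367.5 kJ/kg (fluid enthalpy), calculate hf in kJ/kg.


hf = h - x * hfg
hf = 1367.5 - 0.25873 * 1849.6
hf = 888.95 kJ/kg


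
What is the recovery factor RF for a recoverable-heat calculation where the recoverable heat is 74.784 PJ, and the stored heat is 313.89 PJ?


RF = Q_rec / Q_s
RF = 74.784 / 313.89
RF = 0.23825


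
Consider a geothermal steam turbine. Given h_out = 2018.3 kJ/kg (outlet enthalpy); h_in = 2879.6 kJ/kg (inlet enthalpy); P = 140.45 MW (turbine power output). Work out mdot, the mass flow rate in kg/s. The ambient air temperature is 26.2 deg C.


mdot = P * 1000 / (h_in - h_out)
mdot = 140.45 * 1000 / (2879.6 - 2018.3)
mdot = 163.07 kg/s


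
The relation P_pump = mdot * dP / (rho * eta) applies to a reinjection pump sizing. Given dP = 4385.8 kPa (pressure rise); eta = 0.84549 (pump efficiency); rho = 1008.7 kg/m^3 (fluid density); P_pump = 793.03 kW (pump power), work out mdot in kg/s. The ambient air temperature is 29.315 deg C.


mdot = P_pump * rho * eta / dP
mdot = 793.03 * 1008.7 * 0.84549 / 4385.8
mdot = 154.21 kg/s


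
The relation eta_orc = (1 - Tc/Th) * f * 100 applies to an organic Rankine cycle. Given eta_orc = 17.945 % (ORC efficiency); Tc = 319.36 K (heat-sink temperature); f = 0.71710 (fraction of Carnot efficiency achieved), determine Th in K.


Th = Tc / (1 - (eta_orc/100)/f)
Th = 319.36 / (1 - (17.945/100)/0.71710)
Th = 425.95 K


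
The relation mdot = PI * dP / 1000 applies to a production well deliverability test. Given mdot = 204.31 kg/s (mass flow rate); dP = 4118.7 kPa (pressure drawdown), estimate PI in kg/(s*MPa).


PI = mdot * 1000 / dP
PI = 204.31 * 1000 / 4118.7
PI = 49.605 kg/(s*MPa)


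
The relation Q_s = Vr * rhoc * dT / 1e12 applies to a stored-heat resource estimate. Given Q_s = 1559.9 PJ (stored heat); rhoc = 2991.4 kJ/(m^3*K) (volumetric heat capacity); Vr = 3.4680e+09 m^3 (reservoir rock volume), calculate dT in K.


dT = Q_s * 1e12 / (Vr * rhoc)
dT = 1559.9 * 1e12 / (3.4680e+09 * 2991.4)
dT = 150.36 K


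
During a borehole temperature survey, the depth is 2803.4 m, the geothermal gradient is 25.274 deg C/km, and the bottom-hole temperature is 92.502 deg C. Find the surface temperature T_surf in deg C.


T_surf = T_d - grad * d / 1000
T_surf = 92.502 - 25.274 * 2803.4 / 1000
T_surf = 21.649 deg C


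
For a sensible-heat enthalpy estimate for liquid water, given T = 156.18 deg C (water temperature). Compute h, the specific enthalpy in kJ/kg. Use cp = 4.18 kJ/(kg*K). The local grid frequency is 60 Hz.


h = cp * T
h = 4.18 * 156.18
h = 652.83 kJ/kg


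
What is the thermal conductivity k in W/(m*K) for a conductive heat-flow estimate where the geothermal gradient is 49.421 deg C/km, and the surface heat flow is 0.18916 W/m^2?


k = q * 1000 / grad
k = 0.18916 * 1000 / 49.421
k = 3.8275 W/(m*K)


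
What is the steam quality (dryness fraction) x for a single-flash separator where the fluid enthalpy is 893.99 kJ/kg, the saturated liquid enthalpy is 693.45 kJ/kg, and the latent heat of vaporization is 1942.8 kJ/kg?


x = (h - hf) / hfg
x = (893.99 - 693.45) / 1942.8
x = 0.10322


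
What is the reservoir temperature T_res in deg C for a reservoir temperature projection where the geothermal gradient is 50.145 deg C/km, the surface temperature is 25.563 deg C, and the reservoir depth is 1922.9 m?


T_res = T_surf + grad * d / 1000
T_res = 25.563 + 50.145 * 1922.9 / 1000
T_res = 121.99 deg C


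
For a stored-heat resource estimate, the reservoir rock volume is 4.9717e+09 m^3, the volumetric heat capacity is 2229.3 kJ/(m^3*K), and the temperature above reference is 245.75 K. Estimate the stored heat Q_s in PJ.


Q_s = Vr * rhoc * dT / 1e12
Q_s = 4.9717e+09 * 2229.3 * 245.75 / 1e12
Q_s = 2723.7 PJ


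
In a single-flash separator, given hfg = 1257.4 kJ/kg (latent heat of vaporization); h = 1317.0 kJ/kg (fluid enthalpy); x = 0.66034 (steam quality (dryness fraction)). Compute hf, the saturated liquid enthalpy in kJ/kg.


hf = h - x * hfg
hf = 1317.0 - 0.66034 * 1257.4
hf = 486.69 kJ/kg


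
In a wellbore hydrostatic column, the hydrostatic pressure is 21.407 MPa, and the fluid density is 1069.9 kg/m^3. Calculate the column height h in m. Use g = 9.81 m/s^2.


h = P * 1e6 / (g * rho)
h = 21.407 * 1e6 / (9.81 * 1069.9)
h = 2039.6 m


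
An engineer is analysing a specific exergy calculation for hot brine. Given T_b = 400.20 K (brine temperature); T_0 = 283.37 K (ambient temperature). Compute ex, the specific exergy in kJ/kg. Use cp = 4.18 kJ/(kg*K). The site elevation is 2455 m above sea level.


ex = cp * ((T_b - T_0) - T_0 * ln(T_b/T_0))
ex = 4.18 * ((400.20 - 283.37) - 283.37 * ln(400.20/283.37))
ex = 79.452 kJ/kg


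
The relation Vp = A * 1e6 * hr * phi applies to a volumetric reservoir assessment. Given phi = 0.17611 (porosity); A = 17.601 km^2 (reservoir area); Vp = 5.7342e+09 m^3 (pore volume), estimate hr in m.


hr = Vp / (A * 1e6 * phi)
hr = 5.7342e+09 / (17.601 * 1e6 * 0.17611)
hr = 1849.9 m


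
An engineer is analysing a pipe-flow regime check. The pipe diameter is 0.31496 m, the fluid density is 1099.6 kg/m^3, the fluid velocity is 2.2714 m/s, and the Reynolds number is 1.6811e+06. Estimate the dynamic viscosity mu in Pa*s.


mu = rho * vel * D / Re
mu = 1099.6 * 2.2714 * 0.31496 / 1.6811e+06
mu = 0.00046794 Pa*s


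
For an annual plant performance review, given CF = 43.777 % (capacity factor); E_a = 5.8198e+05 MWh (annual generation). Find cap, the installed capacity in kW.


cap = E_a / (CF/100 * 8760)
cap = 5.8198e+05 / (43.777/100 * 8760)
cap = 151.7602 MW
Convert: 151.7602 MW * 1000.0 = 1.5176e+05 kW
cap = 1.5176e+05 kW


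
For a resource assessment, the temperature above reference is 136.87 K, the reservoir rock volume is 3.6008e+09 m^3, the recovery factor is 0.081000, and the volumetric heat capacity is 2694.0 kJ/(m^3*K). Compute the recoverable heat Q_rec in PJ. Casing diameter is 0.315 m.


Step 1: Q_s = Vr*rhoc*dT/1e12 = 3.6008e+09*2694.0*136.87/1e12 = 1327.715 PJ
Step 2: Q_rec = Q_s * RF = 1327.715 * 0.081 = 107.54 PJ
Q_rec = 107.54 PJ


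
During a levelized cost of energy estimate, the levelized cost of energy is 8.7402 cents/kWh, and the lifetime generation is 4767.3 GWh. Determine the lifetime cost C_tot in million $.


C_tot = LCOE / 100 * E_tot
C_tot = 8.7402 / 100 * 4767.3
C_tot = 416.67 million $


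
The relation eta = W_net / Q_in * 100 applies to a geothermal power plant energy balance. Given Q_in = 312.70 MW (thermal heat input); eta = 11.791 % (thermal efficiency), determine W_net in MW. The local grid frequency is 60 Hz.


W_net = eta / 100 * Q_in
W_net = 11.791 / 100 * 312.70
W_net = 36.870 MW


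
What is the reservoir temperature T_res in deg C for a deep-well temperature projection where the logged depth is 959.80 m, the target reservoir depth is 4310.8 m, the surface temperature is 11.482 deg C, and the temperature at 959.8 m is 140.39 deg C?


Step 1: grad = (T_d1 - T_surf)/d1 * 1000 = (140.39 - 11.482)/959.8 * 1000 = 134.3071 deg C/km
Step 2: T_res = T_surf + grad*d2/1000 = 11.482 + 134.3071*4310.8/1000 = 590.45 deg C
T_res = 590.45 deg C


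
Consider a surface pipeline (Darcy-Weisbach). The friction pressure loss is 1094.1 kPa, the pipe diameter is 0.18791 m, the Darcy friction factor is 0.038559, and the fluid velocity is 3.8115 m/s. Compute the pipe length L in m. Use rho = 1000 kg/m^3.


L = dP*1000*D / (f*rho*vel^2/2)
L = 1094.1*1000*0.18791 / (0.038559*1000*3.8115^2/2)
L = 734.04 m


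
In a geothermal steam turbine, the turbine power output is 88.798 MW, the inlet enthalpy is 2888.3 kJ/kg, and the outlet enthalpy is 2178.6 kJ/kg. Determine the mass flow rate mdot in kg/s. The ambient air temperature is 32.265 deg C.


mdot = P * 1000 / (h_in - h_out)
mdot = 88.798 * 1000 / (2888.3 - 2178.6)
mdot = 125.12 kg/s


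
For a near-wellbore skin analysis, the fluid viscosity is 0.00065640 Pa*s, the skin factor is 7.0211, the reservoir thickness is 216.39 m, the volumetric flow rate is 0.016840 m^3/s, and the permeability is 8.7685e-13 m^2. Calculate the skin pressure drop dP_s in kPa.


dP_s = S * q * mu / (2*pi*k*hr) / 1000
dP_s = 7.0211 * 0.016840 * 0.00065640 / (2*pi*8.7685e-13*216.39) / 1000
dP_s = 65.099 kPa


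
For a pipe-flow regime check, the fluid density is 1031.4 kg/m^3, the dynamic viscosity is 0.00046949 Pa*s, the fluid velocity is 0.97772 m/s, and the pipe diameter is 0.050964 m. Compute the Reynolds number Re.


Re = rho * vel * D / mu
Re = 1031.4 * 0.97772 * 0.050964 / 0.00046949
Re = 1.0947e+05


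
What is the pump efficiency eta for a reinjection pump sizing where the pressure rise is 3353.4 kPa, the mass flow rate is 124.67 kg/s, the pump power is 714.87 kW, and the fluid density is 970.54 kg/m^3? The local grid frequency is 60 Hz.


eta = mdot * dP / (rho * P_pump)
eta = 124.67 * 3353.4 / (970.54 * 714.87)
eta = 0.60257


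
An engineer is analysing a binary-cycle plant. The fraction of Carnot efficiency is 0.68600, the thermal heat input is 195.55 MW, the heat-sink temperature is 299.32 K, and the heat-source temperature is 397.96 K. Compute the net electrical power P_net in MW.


Step 1: eta = (1 - Tc/Th)*f = (1 - 299.32/397.96)*0.686 = 0.1700348
Step 2: P_net = eta * Q_in = 0.1700348 * 195.55 = 33.250 MW
P_net = 33.250 MW


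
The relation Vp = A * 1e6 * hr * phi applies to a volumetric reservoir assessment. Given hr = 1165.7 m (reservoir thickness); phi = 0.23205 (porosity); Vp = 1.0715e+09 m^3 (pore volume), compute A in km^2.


A = Vp / (1e6 * hr * phi)
A = 1.0715e+09 / (1e6 * 1165.7 * 0.23205)
A = 3.9612 km^2


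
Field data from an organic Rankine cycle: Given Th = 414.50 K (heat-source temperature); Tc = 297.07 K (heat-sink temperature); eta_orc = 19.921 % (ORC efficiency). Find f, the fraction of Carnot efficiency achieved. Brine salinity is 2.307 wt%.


f = (eta_orc/100) / (1 - Tc/Th)
f = (19.921/100) / (1 - 297.07/414.50)
f = 0.70316


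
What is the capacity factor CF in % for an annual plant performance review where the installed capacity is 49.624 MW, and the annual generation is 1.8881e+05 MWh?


CF = E_a / (cap * 8760) * 100
CF = 1.8881e+05 / (49.624 * 8760) * 100
CF = 43.434 %


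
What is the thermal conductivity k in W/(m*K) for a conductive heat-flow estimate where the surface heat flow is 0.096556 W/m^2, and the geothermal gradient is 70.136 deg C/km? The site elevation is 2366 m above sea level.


k = q * 1000 / grad
k = 0.096556 * 1000 / 70.136
k = 1.3767 W/(m*K)


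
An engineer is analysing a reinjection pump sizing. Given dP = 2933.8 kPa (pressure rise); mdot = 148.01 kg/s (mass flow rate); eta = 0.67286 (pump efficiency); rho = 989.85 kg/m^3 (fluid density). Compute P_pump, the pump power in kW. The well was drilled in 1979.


P_pump = mdot * dP / (rho * eta)
P_pump = 148.01 * 2933.8 / (989.85 * 0.67286)
P_pump = 651.97 kW


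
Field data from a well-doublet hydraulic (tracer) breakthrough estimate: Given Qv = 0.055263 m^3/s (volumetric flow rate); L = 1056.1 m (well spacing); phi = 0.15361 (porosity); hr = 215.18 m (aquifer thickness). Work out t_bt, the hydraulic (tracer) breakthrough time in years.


t_bt = pi * hr * phi * L^2 / (3 * Qv) / (365.25*86400)
t_bt = pi * 215.18 * 0.15361 * 1056.1^2 / (3 * 0.055263) / (365.25*86400)
t_bt = 22.137 years


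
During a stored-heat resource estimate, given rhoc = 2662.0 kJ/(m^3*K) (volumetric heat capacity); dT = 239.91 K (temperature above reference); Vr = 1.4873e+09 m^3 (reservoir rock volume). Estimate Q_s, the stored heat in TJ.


Q_s = Vr * rhoc * dT / 1e12
Q_s = 1.4873e+09 * 2662.0 * 239.91 / 1e12
Q_s = 949.8499 PJ
Convert: 949.8499 PJ * 1000.0 = 9.4985e+05 TJ
Q_s = 9.4985e+05 TJ


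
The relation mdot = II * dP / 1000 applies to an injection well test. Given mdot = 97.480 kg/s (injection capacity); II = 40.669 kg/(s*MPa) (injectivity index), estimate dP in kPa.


dP = mdot * 1000 / II
dP = 97.480 * 1000 / 40.669
dP = 2396.9 kPa


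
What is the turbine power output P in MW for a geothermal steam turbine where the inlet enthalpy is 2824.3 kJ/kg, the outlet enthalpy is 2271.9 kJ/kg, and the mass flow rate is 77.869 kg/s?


P = mdot * (h_in - h_out) / 1000
P = 77.869 * (2824.3 - 2271.9) / 1000
P = 43.015 MW


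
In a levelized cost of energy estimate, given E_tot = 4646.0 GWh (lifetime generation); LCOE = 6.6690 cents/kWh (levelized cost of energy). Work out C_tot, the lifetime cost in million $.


C_tot = LCOE / 100 * E_tot
C_tot = 6.6690 / 100 * 4646.0
C_tot = 309.84 million $


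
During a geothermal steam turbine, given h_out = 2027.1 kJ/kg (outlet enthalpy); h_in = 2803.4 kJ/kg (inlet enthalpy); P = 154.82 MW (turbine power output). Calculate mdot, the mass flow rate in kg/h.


mdot = P * 1000 / (h_in - h_out)
mdot = 154.82 * 1000 / (2803.4 - 2027.1)
mdot = 199.4332 kg/s
Convert: 199.4332 kg/s * 3600.0 = 7.1796e+05 kg/h
mdot = 7.1796e+05 kg/h


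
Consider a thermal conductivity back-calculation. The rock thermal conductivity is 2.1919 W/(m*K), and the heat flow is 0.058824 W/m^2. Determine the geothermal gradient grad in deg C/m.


grad = q / k * 1000
grad = 0.058824 / 2.1919 * 1000
grad = 26.83699 deg C/km
Convert: 26.83699 deg C/km * 0.001 = 0.026837 deg C/m
grad = 0.026837 deg C/m


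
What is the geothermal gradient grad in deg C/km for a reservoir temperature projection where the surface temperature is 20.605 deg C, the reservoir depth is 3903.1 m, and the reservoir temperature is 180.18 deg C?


grad = (T_res - T_surf) / d * 1000
grad = (180.18 - 20.605) / 3903.1 * 1000
grad = 40.884 deg C/km


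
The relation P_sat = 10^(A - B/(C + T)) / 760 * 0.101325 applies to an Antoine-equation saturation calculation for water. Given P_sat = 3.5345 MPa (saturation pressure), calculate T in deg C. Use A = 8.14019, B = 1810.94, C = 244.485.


T = B / (A - log10(P_sat * 760 / 0.101325)) - C
T = 1810.94 / (8.14019 - log10(3.5345 * 760 / 0.101325)) - 244.485
T = 242.75 deg C


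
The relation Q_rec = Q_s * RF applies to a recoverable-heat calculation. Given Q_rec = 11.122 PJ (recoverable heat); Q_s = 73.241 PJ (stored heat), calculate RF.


RF = Q_rec / Q_s
RF = 11.122 / 73.241
RF = 0.15185


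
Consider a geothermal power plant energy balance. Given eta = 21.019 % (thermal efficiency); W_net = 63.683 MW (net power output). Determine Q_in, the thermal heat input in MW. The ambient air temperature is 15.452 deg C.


Q_in = W_net / (eta / 100)
Q_in = 63.683 / (21.019 / 100)
Q_in = 302.98 MW


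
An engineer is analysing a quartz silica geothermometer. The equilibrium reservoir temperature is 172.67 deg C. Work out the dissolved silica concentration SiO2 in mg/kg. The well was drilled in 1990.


SiO2 = 10^(5.19 - 1309/(T_eq + 273.15))
SiO2 = 10^(5.19 - 1309/(172.67 + 273.15))
SiO2 = 179.41 mg/kg


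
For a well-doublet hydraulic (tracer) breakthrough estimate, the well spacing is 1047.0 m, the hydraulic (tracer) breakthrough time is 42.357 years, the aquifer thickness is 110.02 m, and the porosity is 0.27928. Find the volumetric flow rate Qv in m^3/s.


Qv = pi*hr*phi*L^2 / (3*t_bt*365.25*86400)
Qv = pi*110.02*0.27928*1047.0^2 / (3*42.357*365.25*86400)
Qv = 0.026388 m^3/s


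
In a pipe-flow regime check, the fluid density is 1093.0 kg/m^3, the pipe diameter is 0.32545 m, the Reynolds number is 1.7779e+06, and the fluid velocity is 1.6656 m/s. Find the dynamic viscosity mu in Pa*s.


mu = rho * vel * D / Re
mu = 1093.0 * 1.6656 * 0.32545 / 1.7779e+06
mu = 0.00033325 Pa*s


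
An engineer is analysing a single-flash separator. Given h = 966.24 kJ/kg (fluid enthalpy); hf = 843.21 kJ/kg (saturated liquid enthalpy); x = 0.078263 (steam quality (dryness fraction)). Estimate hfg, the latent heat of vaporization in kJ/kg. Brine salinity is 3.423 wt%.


hfg = (h - hf) / x
hfg = (966.24 - 843.21) / 0.078263
hfg = 1572.0 kJ/kg


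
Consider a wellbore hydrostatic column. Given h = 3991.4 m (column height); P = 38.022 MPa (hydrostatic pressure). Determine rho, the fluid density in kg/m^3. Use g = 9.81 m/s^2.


rho = P * 1e6 / (g * h)
rho = 38.022 * 1e6 / (9.81 * 3991.4)
rho = 971.05 kg/m^3


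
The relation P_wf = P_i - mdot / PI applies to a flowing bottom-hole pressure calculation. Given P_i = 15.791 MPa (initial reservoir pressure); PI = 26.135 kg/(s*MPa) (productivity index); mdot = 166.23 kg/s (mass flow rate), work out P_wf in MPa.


P_wf = P_i - mdot / PI
P_wf = 15.791 - 166.23 / 26.135
P_wf = 9.4306 MPa


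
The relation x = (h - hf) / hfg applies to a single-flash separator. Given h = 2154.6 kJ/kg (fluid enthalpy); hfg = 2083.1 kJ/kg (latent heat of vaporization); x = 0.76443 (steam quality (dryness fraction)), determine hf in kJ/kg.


hf = h - x * hfg
hf = 2154.6 - 0.76443 * 2083.1
hf = 562.22 kJ/kg


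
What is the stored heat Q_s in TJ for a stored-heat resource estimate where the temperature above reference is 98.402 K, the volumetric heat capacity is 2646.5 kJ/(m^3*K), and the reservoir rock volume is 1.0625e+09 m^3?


Q_s = Vr * rhoc * dT / 1e12
Q_s = 1.0625e+09 * 2646.5 * 98.402 / 1e12
Q_s = 276.6972 PJ
Convert: 276.6972 PJ * 1000.0 = 2.7670e+05 TJ
Q_s = 2.7670e+05 TJ


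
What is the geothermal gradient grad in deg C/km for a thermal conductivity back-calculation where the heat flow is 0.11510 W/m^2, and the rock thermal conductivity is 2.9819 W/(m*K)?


grad = q / k * 1000
grad = 0.11510 / 2.9819 * 1000
grad = 38.600 deg C/km


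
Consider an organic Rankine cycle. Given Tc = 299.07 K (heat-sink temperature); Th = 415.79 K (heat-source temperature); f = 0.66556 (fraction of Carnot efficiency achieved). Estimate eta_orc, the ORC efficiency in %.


eta_orc = (1 - Tc/Th) * f * 100
eta_orc = (1 - 299.07/415.79) * 0.66556 * 100
eta_orc = 18.684 %


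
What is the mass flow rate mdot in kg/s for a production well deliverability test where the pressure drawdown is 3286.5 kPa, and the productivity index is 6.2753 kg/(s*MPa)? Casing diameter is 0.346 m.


mdot = PI * dP / 1000
mdot = 6.2753 * 3286.5 / 1000
mdot = 20.624 kg/s


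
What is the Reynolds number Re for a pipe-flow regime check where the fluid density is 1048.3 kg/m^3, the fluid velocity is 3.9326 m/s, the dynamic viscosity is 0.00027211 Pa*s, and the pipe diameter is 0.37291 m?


Re = rho * vel * D / mu
Re = 1048.3 * 3.9326 * 0.37291 / 0.00027211
Re = 5.6497e+06


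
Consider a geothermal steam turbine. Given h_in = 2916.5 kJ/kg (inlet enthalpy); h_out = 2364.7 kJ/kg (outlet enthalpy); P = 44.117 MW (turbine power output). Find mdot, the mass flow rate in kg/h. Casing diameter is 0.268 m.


mdot = P * 1000 / (h_in - h_out)
mdot = 44.117 * 1000 / (2916.5 - 2364.7)
mdot = 79.95107 kg/s
Convert: 79.95107 kg/s * 3600.0 = 2.8782e+05 kg/h
mdot = 2.8782e+05 kg/h


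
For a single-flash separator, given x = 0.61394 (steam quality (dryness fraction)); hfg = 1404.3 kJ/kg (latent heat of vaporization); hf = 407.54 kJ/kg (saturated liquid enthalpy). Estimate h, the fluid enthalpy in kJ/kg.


h = hf + x * hfg
h = 407.54 + 0.61394 * 1404.3
h = 1269.7 kJ/kg


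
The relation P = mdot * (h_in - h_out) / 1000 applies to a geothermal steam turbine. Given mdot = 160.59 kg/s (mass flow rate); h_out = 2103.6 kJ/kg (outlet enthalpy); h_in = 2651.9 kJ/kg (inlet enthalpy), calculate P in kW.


P = mdot * (h_in - h_out) / 1000
P = 160.59 * (2651.9 - 2103.6) / 1000
P = 88.05150 MW
Convert: 88.05150 MW * 1000.0 = 88052 kW
P = 88052 kW


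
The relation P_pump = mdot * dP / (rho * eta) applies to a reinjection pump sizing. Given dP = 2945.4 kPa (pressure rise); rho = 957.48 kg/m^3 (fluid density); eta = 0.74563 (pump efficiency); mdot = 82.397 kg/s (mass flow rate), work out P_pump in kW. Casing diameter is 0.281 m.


P_pump = mdot * dP / (rho * eta)
P_pump = 82.397 * 2945.4 / (957.48 * 0.74563)
P_pump = 339.94 kW


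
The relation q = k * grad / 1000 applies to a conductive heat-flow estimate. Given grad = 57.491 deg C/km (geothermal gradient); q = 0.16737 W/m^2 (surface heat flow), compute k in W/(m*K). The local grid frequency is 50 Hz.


k = q * 1000 / grad
k = 0.16737 * 1000 / 57.491
k = 2.9112 W/(m*K)


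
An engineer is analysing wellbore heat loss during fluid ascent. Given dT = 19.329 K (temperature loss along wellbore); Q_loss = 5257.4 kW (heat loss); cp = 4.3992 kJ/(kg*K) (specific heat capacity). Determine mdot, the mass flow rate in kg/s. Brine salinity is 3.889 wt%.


mdot = Q_loss / (cp * dT)
mdot = 5257.4 / (4.3992 * 19.329)
mdot = 61.828 kg/s


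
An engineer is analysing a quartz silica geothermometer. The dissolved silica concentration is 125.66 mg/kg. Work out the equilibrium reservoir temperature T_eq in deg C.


T_eq = 1309 / (5.19 - log10(SiO2)) - 273.15
T_eq = 1309 / (5.19 - log10(125.66)) - 273.15
T_eq = 150.36 deg C


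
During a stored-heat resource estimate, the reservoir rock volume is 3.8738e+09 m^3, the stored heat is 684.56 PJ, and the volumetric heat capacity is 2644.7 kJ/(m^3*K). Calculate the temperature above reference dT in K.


dT = Q_s * 1e12 / (Vr * rhoc)
dT = 684.56 * 1e12 / (3.8738e+09 * 2644.7)
dT = 66.819 K


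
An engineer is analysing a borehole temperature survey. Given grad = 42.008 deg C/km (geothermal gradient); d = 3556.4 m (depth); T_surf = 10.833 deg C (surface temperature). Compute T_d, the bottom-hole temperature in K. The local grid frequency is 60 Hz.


T_d = T_surf + grad * d / 1000
T_d = 10.833 + 42.008 * 3556.4 / 1000
T_d = 160.2303 deg C
Convert to K: 160.2303 + 273.15 = 433.38 K
T_d = 433.38 K


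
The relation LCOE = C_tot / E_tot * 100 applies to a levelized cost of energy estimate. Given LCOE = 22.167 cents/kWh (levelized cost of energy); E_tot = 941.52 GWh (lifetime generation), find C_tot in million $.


C_tot = LCOE / 100 * E_tot
C_tot = 22.167 / 100 * 941.52
C_tot = 208.71 million $


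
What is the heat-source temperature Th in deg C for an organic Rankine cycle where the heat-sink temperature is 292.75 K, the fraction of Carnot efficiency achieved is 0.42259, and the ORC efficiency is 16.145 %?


Th = Tc / (1 - (eta_orc/100)/f)
Th = 292.75 / (1 - (16.145/100)/0.42259)
Th = 473.7429 K
Convert to deg C: 473.7429 - 273.15 = 200.59 deg C
Th = 200.59 deg C


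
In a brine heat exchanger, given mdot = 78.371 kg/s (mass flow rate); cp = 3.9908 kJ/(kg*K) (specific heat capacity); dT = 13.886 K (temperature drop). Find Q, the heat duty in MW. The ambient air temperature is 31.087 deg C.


Q = mdot * cp * dT / 1000
Q = 78.371 * 3.9908 * 13.886 / 1000
Q = 4.3430 MW


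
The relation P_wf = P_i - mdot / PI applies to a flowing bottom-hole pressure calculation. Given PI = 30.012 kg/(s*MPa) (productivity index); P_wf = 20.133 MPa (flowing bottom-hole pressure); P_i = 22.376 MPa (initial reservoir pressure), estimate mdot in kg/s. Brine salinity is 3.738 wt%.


mdot = (P_i - P_wf) * PI
mdot = (22.376 - 20.133) * 30.012
mdot = 67.317 kg/s


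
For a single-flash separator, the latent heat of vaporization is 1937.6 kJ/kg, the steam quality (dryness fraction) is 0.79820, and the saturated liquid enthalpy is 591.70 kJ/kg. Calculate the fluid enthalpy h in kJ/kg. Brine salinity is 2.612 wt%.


h = hf + x * hfg
h = 591.70 + 0.79820 * 1937.6
h = 2138.3 kJ/kg


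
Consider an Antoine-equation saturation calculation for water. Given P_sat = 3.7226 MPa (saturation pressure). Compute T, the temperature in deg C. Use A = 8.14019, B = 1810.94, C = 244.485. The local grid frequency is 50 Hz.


T = B / (A - log10(P_sat * 760 / 0.101325)) - C
T = 1810.94 / (8.14019 - log10(3.7226 * 760 / 0.101325)) - 244.485
T = 245.72 deg C


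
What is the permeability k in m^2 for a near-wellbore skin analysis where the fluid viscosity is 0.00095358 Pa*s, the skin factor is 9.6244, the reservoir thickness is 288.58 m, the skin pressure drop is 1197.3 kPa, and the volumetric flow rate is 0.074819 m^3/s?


k = S*q*mu / (2*pi*dP_s*1000*hr)
k = 9.6244*0.074819*0.00095358 / (2*pi*1197.3*1000*288.58)
k = 3.1630e-13 m^2


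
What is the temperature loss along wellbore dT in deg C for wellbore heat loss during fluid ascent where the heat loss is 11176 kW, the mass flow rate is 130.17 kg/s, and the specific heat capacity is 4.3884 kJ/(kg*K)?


dT = Q_loss / (mdot * cp)
dT = 11176 / (130.17 * 4.3884)
dT = 19.56452 K
Convert (temperature difference, 1 K = 1 deg C): 19.56452 K = 19.56452 deg C
dT = 19.565 deg C


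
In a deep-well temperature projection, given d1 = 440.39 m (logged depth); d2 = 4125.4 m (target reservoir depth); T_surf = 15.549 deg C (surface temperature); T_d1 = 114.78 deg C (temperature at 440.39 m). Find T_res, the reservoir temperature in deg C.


Step 1: grad = (T_d1 - T_surf)/d1 * 1000 = (114.78 - 15.549)/440.39 * 1000 = 225.3253 deg C/km
Step 2: T_res = T_surf + grad*d2/1000 = 15.549 + 225.3253*4125.4/1000 = 945.11 deg C
T_res = 945.11 deg C


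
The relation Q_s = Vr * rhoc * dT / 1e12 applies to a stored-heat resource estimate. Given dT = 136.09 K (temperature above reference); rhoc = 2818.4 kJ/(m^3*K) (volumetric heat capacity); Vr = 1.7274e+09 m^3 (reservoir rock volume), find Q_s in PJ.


Q_s = Vr * rhoc * dT / 1e12
Q_s = 1.7274e+09 * 2818.4 * 136.09 / 1e12
Q_s = 662.55 PJ


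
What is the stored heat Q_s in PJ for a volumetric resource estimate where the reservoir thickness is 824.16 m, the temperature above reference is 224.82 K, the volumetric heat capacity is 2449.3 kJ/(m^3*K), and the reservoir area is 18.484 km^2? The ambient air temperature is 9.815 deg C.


Step 1: Vr = A*1e6*hr = 18.484*1e6*824.16 = 1.523377e+10 m^3
Step 2: Q_s = Vr*rhoc*dT/1e12 = 1.523377e+10*2449.3*224.82/1e12 = 8388.5 PJ
Q_s = 8388.5 PJ


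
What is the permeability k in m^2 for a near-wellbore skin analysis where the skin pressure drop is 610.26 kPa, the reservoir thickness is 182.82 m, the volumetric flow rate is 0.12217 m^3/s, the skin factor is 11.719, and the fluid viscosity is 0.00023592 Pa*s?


k = S*q*mu / (2*pi*dP_s*1000*hr)
k = 11.719*0.12217*0.00023592 / (2*pi*610.26*1000*182.82)
k = 4.8184e-13 m^2


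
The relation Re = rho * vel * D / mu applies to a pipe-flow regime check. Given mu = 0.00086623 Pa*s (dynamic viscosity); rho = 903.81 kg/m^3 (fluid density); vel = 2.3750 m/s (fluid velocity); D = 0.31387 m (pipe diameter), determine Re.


Re = rho * vel * D / mu
Re = 903.81 * 2.3750 * 0.31387 / 0.00086623
Re = 7.7778e+05


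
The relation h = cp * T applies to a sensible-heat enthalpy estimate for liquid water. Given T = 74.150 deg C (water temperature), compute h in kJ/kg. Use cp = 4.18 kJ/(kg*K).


h = cp * T
h = 4.18 * 74.150
h = 309.95 kJ/kg


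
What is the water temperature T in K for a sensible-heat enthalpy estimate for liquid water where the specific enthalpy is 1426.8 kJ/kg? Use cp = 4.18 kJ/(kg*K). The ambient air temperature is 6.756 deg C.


T = h / cp
T = 1426.8 / 4.18
T = 341.3397 deg C
Convert to K: 341.3397 + 273.15 = 614.49 K
T = 614.49 K


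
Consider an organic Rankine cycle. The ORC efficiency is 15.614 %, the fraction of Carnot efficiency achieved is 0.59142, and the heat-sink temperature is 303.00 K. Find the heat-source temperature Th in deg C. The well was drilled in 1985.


Th = Tc / (1 - (eta_orc/100)/f)
Th = 303.00 / (1 - (15.614/100)/0.59142)
Th = 411.6896 K
Convert to deg C: 411.6896 - 273.15 = 138.54 deg C
Th = 138.54 deg C
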